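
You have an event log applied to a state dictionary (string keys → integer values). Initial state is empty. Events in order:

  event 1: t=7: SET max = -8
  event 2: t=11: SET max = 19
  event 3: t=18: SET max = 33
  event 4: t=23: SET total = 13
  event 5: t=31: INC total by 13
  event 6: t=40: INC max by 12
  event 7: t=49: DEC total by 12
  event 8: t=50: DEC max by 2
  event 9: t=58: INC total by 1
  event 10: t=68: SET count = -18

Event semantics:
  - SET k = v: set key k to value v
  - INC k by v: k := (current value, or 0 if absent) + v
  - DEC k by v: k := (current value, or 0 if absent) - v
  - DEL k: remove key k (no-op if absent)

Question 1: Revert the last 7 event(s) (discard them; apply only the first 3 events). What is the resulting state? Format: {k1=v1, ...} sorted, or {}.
Answer: {max=33}

Derivation:
Keep first 3 events (discard last 7):
  after event 1 (t=7: SET max = -8): {max=-8}
  after event 2 (t=11: SET max = 19): {max=19}
  after event 3 (t=18: SET max = 33): {max=33}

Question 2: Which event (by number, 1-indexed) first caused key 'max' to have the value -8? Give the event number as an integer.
Looking for first event where max becomes -8:
  event 1: max (absent) -> -8  <-- first match

Answer: 1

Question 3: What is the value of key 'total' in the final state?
Track key 'total' through all 10 events:
  event 1 (t=7: SET max = -8): total unchanged
  event 2 (t=11: SET max = 19): total unchanged
  event 3 (t=18: SET max = 33): total unchanged
  event 4 (t=23: SET total = 13): total (absent) -> 13
  event 5 (t=31: INC total by 13): total 13 -> 26
  event 6 (t=40: INC max by 12): total unchanged
  event 7 (t=49: DEC total by 12): total 26 -> 14
  event 8 (t=50: DEC max by 2): total unchanged
  event 9 (t=58: INC total by 1): total 14 -> 15
  event 10 (t=68: SET count = -18): total unchanged
Final: total = 15

Answer: 15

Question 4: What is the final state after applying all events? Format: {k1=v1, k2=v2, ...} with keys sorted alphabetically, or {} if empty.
Answer: {count=-18, max=43, total=15}

Derivation:
  after event 1 (t=7: SET max = -8): {max=-8}
  after event 2 (t=11: SET max = 19): {max=19}
  after event 3 (t=18: SET max = 33): {max=33}
  after event 4 (t=23: SET total = 13): {max=33, total=13}
  after event 5 (t=31: INC total by 13): {max=33, total=26}
  after event 6 (t=40: INC max by 12): {max=45, total=26}
  after event 7 (t=49: DEC total by 12): {max=45, total=14}
  after event 8 (t=50: DEC max by 2): {max=43, total=14}
  after event 9 (t=58: INC total by 1): {max=43, total=15}
  after event 10 (t=68: SET count = -18): {count=-18, max=43, total=15}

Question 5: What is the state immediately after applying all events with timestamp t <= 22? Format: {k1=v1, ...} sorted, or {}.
Apply events with t <= 22 (3 events):
  after event 1 (t=7: SET max = -8): {max=-8}
  after event 2 (t=11: SET max = 19): {max=19}
  after event 3 (t=18: SET max = 33): {max=33}

Answer: {max=33}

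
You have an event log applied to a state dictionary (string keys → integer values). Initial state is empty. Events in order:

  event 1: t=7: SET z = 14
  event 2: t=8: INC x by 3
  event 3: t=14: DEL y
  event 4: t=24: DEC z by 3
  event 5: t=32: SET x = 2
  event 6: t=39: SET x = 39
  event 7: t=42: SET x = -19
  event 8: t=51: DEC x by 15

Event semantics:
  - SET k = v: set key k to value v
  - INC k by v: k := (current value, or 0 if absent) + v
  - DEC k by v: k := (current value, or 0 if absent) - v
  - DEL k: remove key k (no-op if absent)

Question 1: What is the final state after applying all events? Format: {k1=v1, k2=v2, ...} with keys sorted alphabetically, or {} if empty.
Answer: {x=-34, z=11}

Derivation:
  after event 1 (t=7: SET z = 14): {z=14}
  after event 2 (t=8: INC x by 3): {x=3, z=14}
  after event 3 (t=14: DEL y): {x=3, z=14}
  after event 4 (t=24: DEC z by 3): {x=3, z=11}
  after event 5 (t=32: SET x = 2): {x=2, z=11}
  after event 6 (t=39: SET x = 39): {x=39, z=11}
  after event 7 (t=42: SET x = -19): {x=-19, z=11}
  after event 8 (t=51: DEC x by 15): {x=-34, z=11}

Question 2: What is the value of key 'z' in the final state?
Track key 'z' through all 8 events:
  event 1 (t=7: SET z = 14): z (absent) -> 14
  event 2 (t=8: INC x by 3): z unchanged
  event 3 (t=14: DEL y): z unchanged
  event 4 (t=24: DEC z by 3): z 14 -> 11
  event 5 (t=32: SET x = 2): z unchanged
  event 6 (t=39: SET x = 39): z unchanged
  event 7 (t=42: SET x = -19): z unchanged
  event 8 (t=51: DEC x by 15): z unchanged
Final: z = 11

Answer: 11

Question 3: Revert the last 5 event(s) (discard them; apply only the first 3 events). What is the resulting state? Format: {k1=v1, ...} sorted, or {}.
Answer: {x=3, z=14}

Derivation:
Keep first 3 events (discard last 5):
  after event 1 (t=7: SET z = 14): {z=14}
  after event 2 (t=8: INC x by 3): {x=3, z=14}
  after event 3 (t=14: DEL y): {x=3, z=14}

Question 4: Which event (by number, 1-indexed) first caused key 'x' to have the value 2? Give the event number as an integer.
Looking for first event where x becomes 2:
  event 2: x = 3
  event 3: x = 3
  event 4: x = 3
  event 5: x 3 -> 2  <-- first match

Answer: 5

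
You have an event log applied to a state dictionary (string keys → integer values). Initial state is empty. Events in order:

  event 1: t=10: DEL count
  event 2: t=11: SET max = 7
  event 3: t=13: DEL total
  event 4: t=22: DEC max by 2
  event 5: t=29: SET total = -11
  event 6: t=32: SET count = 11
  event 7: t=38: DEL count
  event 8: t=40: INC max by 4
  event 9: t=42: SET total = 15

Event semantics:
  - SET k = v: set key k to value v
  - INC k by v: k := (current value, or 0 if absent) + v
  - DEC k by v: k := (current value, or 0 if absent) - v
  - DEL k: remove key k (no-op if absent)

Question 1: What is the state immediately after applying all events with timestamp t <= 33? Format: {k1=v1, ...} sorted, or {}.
Answer: {count=11, max=5, total=-11}

Derivation:
Apply events with t <= 33 (6 events):
  after event 1 (t=10: DEL count): {}
  after event 2 (t=11: SET max = 7): {max=7}
  after event 3 (t=13: DEL total): {max=7}
  after event 4 (t=22: DEC max by 2): {max=5}
  after event 5 (t=29: SET total = -11): {max=5, total=-11}
  after event 6 (t=32: SET count = 11): {count=11, max=5, total=-11}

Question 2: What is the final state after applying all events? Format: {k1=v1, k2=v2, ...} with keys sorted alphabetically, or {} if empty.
Answer: {max=9, total=15}

Derivation:
  after event 1 (t=10: DEL count): {}
  after event 2 (t=11: SET max = 7): {max=7}
  after event 3 (t=13: DEL total): {max=7}
  after event 4 (t=22: DEC max by 2): {max=5}
  after event 5 (t=29: SET total = -11): {max=5, total=-11}
  after event 6 (t=32: SET count = 11): {count=11, max=5, total=-11}
  after event 7 (t=38: DEL count): {max=5, total=-11}
  after event 8 (t=40: INC max by 4): {max=9, total=-11}
  after event 9 (t=42: SET total = 15): {max=9, total=15}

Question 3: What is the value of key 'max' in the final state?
Track key 'max' through all 9 events:
  event 1 (t=10: DEL count): max unchanged
  event 2 (t=11: SET max = 7): max (absent) -> 7
  event 3 (t=13: DEL total): max unchanged
  event 4 (t=22: DEC max by 2): max 7 -> 5
  event 5 (t=29: SET total = -11): max unchanged
  event 6 (t=32: SET count = 11): max unchanged
  event 7 (t=38: DEL count): max unchanged
  event 8 (t=40: INC max by 4): max 5 -> 9
  event 9 (t=42: SET total = 15): max unchanged
Final: max = 9

Answer: 9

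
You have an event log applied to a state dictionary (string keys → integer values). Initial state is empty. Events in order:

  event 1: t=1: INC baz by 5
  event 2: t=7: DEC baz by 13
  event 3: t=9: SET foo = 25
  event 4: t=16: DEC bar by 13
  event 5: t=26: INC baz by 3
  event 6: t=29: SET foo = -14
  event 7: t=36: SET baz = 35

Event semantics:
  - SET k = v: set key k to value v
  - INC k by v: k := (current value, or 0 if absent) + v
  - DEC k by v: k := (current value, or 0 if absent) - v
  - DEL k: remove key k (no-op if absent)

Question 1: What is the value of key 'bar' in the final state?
Track key 'bar' through all 7 events:
  event 1 (t=1: INC baz by 5): bar unchanged
  event 2 (t=7: DEC baz by 13): bar unchanged
  event 3 (t=9: SET foo = 25): bar unchanged
  event 4 (t=16: DEC bar by 13): bar (absent) -> -13
  event 5 (t=26: INC baz by 3): bar unchanged
  event 6 (t=29: SET foo = -14): bar unchanged
  event 7 (t=36: SET baz = 35): bar unchanged
Final: bar = -13

Answer: -13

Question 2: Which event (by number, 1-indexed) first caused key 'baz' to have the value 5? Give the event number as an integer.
Looking for first event where baz becomes 5:
  event 1: baz (absent) -> 5  <-- first match

Answer: 1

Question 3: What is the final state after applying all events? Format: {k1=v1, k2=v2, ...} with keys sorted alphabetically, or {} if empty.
Answer: {bar=-13, baz=35, foo=-14}

Derivation:
  after event 1 (t=1: INC baz by 5): {baz=5}
  after event 2 (t=7: DEC baz by 13): {baz=-8}
  after event 3 (t=9: SET foo = 25): {baz=-8, foo=25}
  after event 4 (t=16: DEC bar by 13): {bar=-13, baz=-8, foo=25}
  after event 5 (t=26: INC baz by 3): {bar=-13, baz=-5, foo=25}
  after event 6 (t=29: SET foo = -14): {bar=-13, baz=-5, foo=-14}
  after event 7 (t=36: SET baz = 35): {bar=-13, baz=35, foo=-14}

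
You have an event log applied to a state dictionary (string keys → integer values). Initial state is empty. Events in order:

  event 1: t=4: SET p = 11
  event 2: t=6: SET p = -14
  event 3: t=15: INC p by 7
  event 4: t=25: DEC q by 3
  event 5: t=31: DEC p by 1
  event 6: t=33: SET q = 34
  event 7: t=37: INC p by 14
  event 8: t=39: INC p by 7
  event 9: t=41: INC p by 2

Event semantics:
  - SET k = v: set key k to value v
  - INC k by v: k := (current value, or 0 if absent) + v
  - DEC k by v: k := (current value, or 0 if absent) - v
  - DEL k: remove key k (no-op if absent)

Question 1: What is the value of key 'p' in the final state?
Answer: 15

Derivation:
Track key 'p' through all 9 events:
  event 1 (t=4: SET p = 11): p (absent) -> 11
  event 2 (t=6: SET p = -14): p 11 -> -14
  event 3 (t=15: INC p by 7): p -14 -> -7
  event 4 (t=25: DEC q by 3): p unchanged
  event 5 (t=31: DEC p by 1): p -7 -> -8
  event 6 (t=33: SET q = 34): p unchanged
  event 7 (t=37: INC p by 14): p -8 -> 6
  event 8 (t=39: INC p by 7): p 6 -> 13
  event 9 (t=41: INC p by 2): p 13 -> 15
Final: p = 15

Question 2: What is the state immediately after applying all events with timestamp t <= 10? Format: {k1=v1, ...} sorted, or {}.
Answer: {p=-14}

Derivation:
Apply events with t <= 10 (2 events):
  after event 1 (t=4: SET p = 11): {p=11}
  after event 2 (t=6: SET p = -14): {p=-14}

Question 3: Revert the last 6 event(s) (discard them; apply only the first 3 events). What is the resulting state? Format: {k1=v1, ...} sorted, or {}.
Keep first 3 events (discard last 6):
  after event 1 (t=4: SET p = 11): {p=11}
  after event 2 (t=6: SET p = -14): {p=-14}
  after event 3 (t=15: INC p by 7): {p=-7}

Answer: {p=-7}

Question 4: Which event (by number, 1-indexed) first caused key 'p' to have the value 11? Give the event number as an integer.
Looking for first event where p becomes 11:
  event 1: p (absent) -> 11  <-- first match

Answer: 1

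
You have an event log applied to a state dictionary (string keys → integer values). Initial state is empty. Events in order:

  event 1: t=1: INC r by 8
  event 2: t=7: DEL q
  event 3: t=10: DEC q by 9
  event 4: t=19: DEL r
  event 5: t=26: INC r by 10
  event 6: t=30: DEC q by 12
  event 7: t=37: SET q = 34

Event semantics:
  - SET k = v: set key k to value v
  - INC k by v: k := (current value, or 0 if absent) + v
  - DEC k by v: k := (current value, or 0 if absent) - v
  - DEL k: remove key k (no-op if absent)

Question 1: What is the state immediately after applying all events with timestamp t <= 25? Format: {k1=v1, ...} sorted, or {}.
Apply events with t <= 25 (4 events):
  after event 1 (t=1: INC r by 8): {r=8}
  after event 2 (t=7: DEL q): {r=8}
  after event 3 (t=10: DEC q by 9): {q=-9, r=8}
  after event 4 (t=19: DEL r): {q=-9}

Answer: {q=-9}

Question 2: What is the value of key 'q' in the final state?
Answer: 34

Derivation:
Track key 'q' through all 7 events:
  event 1 (t=1: INC r by 8): q unchanged
  event 2 (t=7: DEL q): q (absent) -> (absent)
  event 3 (t=10: DEC q by 9): q (absent) -> -9
  event 4 (t=19: DEL r): q unchanged
  event 5 (t=26: INC r by 10): q unchanged
  event 6 (t=30: DEC q by 12): q -9 -> -21
  event 7 (t=37: SET q = 34): q -21 -> 34
Final: q = 34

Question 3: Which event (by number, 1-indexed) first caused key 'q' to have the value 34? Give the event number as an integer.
Answer: 7

Derivation:
Looking for first event where q becomes 34:
  event 3: q = -9
  event 4: q = -9
  event 5: q = -9
  event 6: q = -21
  event 7: q -21 -> 34  <-- first match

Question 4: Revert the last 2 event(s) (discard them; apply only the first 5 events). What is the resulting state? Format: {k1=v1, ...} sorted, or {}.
Answer: {q=-9, r=10}

Derivation:
Keep first 5 events (discard last 2):
  after event 1 (t=1: INC r by 8): {r=8}
  after event 2 (t=7: DEL q): {r=8}
  after event 3 (t=10: DEC q by 9): {q=-9, r=8}
  after event 4 (t=19: DEL r): {q=-9}
  after event 5 (t=26: INC r by 10): {q=-9, r=10}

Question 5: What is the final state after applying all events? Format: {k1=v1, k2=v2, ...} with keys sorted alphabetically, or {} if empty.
Answer: {q=34, r=10}

Derivation:
  after event 1 (t=1: INC r by 8): {r=8}
  after event 2 (t=7: DEL q): {r=8}
  after event 3 (t=10: DEC q by 9): {q=-9, r=8}
  after event 4 (t=19: DEL r): {q=-9}
  after event 5 (t=26: INC r by 10): {q=-9, r=10}
  after event 6 (t=30: DEC q by 12): {q=-21, r=10}
  after event 7 (t=37: SET q = 34): {q=34, r=10}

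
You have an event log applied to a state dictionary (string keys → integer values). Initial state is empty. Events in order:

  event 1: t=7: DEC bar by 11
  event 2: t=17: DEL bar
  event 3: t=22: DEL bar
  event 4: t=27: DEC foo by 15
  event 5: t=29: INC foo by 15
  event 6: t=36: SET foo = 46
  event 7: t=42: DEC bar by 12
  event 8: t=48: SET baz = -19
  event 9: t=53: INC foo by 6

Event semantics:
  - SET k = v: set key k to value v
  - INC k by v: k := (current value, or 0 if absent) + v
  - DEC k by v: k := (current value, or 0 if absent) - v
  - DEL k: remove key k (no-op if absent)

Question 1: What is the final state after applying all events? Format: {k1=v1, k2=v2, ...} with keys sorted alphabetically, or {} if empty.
Answer: {bar=-12, baz=-19, foo=52}

Derivation:
  after event 1 (t=7: DEC bar by 11): {bar=-11}
  after event 2 (t=17: DEL bar): {}
  after event 3 (t=22: DEL bar): {}
  after event 4 (t=27: DEC foo by 15): {foo=-15}
  after event 5 (t=29: INC foo by 15): {foo=0}
  after event 6 (t=36: SET foo = 46): {foo=46}
  after event 7 (t=42: DEC bar by 12): {bar=-12, foo=46}
  after event 8 (t=48: SET baz = -19): {bar=-12, baz=-19, foo=46}
  after event 9 (t=53: INC foo by 6): {bar=-12, baz=-19, foo=52}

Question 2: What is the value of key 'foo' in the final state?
Answer: 52

Derivation:
Track key 'foo' through all 9 events:
  event 1 (t=7: DEC bar by 11): foo unchanged
  event 2 (t=17: DEL bar): foo unchanged
  event 3 (t=22: DEL bar): foo unchanged
  event 4 (t=27: DEC foo by 15): foo (absent) -> -15
  event 5 (t=29: INC foo by 15): foo -15 -> 0
  event 6 (t=36: SET foo = 46): foo 0 -> 46
  event 7 (t=42: DEC bar by 12): foo unchanged
  event 8 (t=48: SET baz = -19): foo unchanged
  event 9 (t=53: INC foo by 6): foo 46 -> 52
Final: foo = 52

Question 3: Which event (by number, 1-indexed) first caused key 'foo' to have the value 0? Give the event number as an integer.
Answer: 5

Derivation:
Looking for first event where foo becomes 0:
  event 4: foo = -15
  event 5: foo -15 -> 0  <-- first match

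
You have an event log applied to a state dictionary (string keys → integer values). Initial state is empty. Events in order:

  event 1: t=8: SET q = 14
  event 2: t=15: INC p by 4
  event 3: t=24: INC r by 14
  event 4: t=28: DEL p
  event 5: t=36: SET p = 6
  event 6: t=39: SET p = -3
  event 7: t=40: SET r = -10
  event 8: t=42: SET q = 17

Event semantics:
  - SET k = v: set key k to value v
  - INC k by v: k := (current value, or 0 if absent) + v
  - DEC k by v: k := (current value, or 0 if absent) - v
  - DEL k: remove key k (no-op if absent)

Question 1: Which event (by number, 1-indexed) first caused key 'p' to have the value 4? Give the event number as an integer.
Looking for first event where p becomes 4:
  event 2: p (absent) -> 4  <-- first match

Answer: 2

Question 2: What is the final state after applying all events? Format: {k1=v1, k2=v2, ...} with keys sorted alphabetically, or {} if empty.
  after event 1 (t=8: SET q = 14): {q=14}
  after event 2 (t=15: INC p by 4): {p=4, q=14}
  after event 3 (t=24: INC r by 14): {p=4, q=14, r=14}
  after event 4 (t=28: DEL p): {q=14, r=14}
  after event 5 (t=36: SET p = 6): {p=6, q=14, r=14}
  after event 6 (t=39: SET p = -3): {p=-3, q=14, r=14}
  after event 7 (t=40: SET r = -10): {p=-3, q=14, r=-10}
  after event 8 (t=42: SET q = 17): {p=-3, q=17, r=-10}

Answer: {p=-3, q=17, r=-10}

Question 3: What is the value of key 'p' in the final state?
Track key 'p' through all 8 events:
  event 1 (t=8: SET q = 14): p unchanged
  event 2 (t=15: INC p by 4): p (absent) -> 4
  event 3 (t=24: INC r by 14): p unchanged
  event 4 (t=28: DEL p): p 4 -> (absent)
  event 5 (t=36: SET p = 6): p (absent) -> 6
  event 6 (t=39: SET p = -3): p 6 -> -3
  event 7 (t=40: SET r = -10): p unchanged
  event 8 (t=42: SET q = 17): p unchanged
Final: p = -3

Answer: -3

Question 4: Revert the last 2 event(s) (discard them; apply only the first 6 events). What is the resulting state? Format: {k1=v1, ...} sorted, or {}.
Keep first 6 events (discard last 2):
  after event 1 (t=8: SET q = 14): {q=14}
  after event 2 (t=15: INC p by 4): {p=4, q=14}
  after event 3 (t=24: INC r by 14): {p=4, q=14, r=14}
  after event 4 (t=28: DEL p): {q=14, r=14}
  after event 5 (t=36: SET p = 6): {p=6, q=14, r=14}
  after event 6 (t=39: SET p = -3): {p=-3, q=14, r=14}

Answer: {p=-3, q=14, r=14}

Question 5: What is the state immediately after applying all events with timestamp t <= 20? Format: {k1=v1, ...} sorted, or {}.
Answer: {p=4, q=14}

Derivation:
Apply events with t <= 20 (2 events):
  after event 1 (t=8: SET q = 14): {q=14}
  after event 2 (t=15: INC p by 4): {p=4, q=14}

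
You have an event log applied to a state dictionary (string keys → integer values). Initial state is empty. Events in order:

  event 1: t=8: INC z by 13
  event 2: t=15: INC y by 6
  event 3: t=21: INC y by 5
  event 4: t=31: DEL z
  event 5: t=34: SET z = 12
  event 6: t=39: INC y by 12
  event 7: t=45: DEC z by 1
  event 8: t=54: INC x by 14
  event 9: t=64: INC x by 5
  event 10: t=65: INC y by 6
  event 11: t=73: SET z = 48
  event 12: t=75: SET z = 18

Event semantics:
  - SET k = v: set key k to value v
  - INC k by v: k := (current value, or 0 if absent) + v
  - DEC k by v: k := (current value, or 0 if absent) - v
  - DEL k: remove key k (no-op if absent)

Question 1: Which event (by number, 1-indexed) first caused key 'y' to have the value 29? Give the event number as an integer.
Answer: 10

Derivation:
Looking for first event where y becomes 29:
  event 2: y = 6
  event 3: y = 11
  event 4: y = 11
  event 5: y = 11
  event 6: y = 23
  event 7: y = 23
  event 8: y = 23
  event 9: y = 23
  event 10: y 23 -> 29  <-- first match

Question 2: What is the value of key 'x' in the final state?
Track key 'x' through all 12 events:
  event 1 (t=8: INC z by 13): x unchanged
  event 2 (t=15: INC y by 6): x unchanged
  event 3 (t=21: INC y by 5): x unchanged
  event 4 (t=31: DEL z): x unchanged
  event 5 (t=34: SET z = 12): x unchanged
  event 6 (t=39: INC y by 12): x unchanged
  event 7 (t=45: DEC z by 1): x unchanged
  event 8 (t=54: INC x by 14): x (absent) -> 14
  event 9 (t=64: INC x by 5): x 14 -> 19
  event 10 (t=65: INC y by 6): x unchanged
  event 11 (t=73: SET z = 48): x unchanged
  event 12 (t=75: SET z = 18): x unchanged
Final: x = 19

Answer: 19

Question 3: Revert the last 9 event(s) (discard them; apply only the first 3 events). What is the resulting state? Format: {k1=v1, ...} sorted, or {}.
Answer: {y=11, z=13}

Derivation:
Keep first 3 events (discard last 9):
  after event 1 (t=8: INC z by 13): {z=13}
  after event 2 (t=15: INC y by 6): {y=6, z=13}
  after event 3 (t=21: INC y by 5): {y=11, z=13}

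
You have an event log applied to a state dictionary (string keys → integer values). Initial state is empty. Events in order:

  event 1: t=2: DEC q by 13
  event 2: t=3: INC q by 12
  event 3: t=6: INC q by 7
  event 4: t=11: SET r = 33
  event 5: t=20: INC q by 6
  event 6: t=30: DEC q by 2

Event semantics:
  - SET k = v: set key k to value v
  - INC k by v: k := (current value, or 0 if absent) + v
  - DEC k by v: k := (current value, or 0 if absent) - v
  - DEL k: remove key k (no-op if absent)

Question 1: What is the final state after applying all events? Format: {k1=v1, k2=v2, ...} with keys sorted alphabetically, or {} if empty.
Answer: {q=10, r=33}

Derivation:
  after event 1 (t=2: DEC q by 13): {q=-13}
  after event 2 (t=3: INC q by 12): {q=-1}
  after event 3 (t=6: INC q by 7): {q=6}
  after event 4 (t=11: SET r = 33): {q=6, r=33}
  after event 5 (t=20: INC q by 6): {q=12, r=33}
  after event 6 (t=30: DEC q by 2): {q=10, r=33}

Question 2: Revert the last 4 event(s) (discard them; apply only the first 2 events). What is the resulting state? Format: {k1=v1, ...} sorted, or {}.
Keep first 2 events (discard last 4):
  after event 1 (t=2: DEC q by 13): {q=-13}
  after event 2 (t=3: INC q by 12): {q=-1}

Answer: {q=-1}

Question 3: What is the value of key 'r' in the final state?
Answer: 33

Derivation:
Track key 'r' through all 6 events:
  event 1 (t=2: DEC q by 13): r unchanged
  event 2 (t=3: INC q by 12): r unchanged
  event 3 (t=6: INC q by 7): r unchanged
  event 4 (t=11: SET r = 33): r (absent) -> 33
  event 5 (t=20: INC q by 6): r unchanged
  event 6 (t=30: DEC q by 2): r unchanged
Final: r = 33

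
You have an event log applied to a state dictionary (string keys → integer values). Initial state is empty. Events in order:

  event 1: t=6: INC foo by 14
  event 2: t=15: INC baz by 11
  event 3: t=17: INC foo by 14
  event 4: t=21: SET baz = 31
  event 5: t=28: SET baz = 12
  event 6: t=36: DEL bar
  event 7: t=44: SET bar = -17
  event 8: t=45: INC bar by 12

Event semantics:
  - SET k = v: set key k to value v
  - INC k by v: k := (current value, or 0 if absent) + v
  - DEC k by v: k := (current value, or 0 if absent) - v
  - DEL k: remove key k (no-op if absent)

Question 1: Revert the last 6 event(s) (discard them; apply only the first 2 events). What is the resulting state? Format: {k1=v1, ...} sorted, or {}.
Answer: {baz=11, foo=14}

Derivation:
Keep first 2 events (discard last 6):
  after event 1 (t=6: INC foo by 14): {foo=14}
  after event 2 (t=15: INC baz by 11): {baz=11, foo=14}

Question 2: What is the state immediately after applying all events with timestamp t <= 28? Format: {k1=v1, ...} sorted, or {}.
Apply events with t <= 28 (5 events):
  after event 1 (t=6: INC foo by 14): {foo=14}
  after event 2 (t=15: INC baz by 11): {baz=11, foo=14}
  after event 3 (t=17: INC foo by 14): {baz=11, foo=28}
  after event 4 (t=21: SET baz = 31): {baz=31, foo=28}
  after event 5 (t=28: SET baz = 12): {baz=12, foo=28}

Answer: {baz=12, foo=28}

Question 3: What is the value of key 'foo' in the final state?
Track key 'foo' through all 8 events:
  event 1 (t=6: INC foo by 14): foo (absent) -> 14
  event 2 (t=15: INC baz by 11): foo unchanged
  event 3 (t=17: INC foo by 14): foo 14 -> 28
  event 4 (t=21: SET baz = 31): foo unchanged
  event 5 (t=28: SET baz = 12): foo unchanged
  event 6 (t=36: DEL bar): foo unchanged
  event 7 (t=44: SET bar = -17): foo unchanged
  event 8 (t=45: INC bar by 12): foo unchanged
Final: foo = 28

Answer: 28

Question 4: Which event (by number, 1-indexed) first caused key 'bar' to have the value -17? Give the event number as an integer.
Looking for first event where bar becomes -17:
  event 7: bar (absent) -> -17  <-- first match

Answer: 7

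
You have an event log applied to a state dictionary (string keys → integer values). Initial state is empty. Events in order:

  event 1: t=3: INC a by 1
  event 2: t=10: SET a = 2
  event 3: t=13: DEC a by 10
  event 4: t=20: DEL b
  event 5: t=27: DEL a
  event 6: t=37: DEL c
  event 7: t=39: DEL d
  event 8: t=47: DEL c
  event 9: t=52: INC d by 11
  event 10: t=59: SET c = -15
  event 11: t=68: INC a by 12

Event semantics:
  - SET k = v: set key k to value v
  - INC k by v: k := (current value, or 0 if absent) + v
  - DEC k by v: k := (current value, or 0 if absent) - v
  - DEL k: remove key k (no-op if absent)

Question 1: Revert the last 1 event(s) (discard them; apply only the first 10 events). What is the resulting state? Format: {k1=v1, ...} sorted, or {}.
Answer: {c=-15, d=11}

Derivation:
Keep first 10 events (discard last 1):
  after event 1 (t=3: INC a by 1): {a=1}
  after event 2 (t=10: SET a = 2): {a=2}
  after event 3 (t=13: DEC a by 10): {a=-8}
  after event 4 (t=20: DEL b): {a=-8}
  after event 5 (t=27: DEL a): {}
  after event 6 (t=37: DEL c): {}
  after event 7 (t=39: DEL d): {}
  after event 8 (t=47: DEL c): {}
  after event 9 (t=52: INC d by 11): {d=11}
  after event 10 (t=59: SET c = -15): {c=-15, d=11}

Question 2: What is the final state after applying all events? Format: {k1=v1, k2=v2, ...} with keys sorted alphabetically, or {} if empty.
  after event 1 (t=3: INC a by 1): {a=1}
  after event 2 (t=10: SET a = 2): {a=2}
  after event 3 (t=13: DEC a by 10): {a=-8}
  after event 4 (t=20: DEL b): {a=-8}
  after event 5 (t=27: DEL a): {}
  after event 6 (t=37: DEL c): {}
  after event 7 (t=39: DEL d): {}
  after event 8 (t=47: DEL c): {}
  after event 9 (t=52: INC d by 11): {d=11}
  after event 10 (t=59: SET c = -15): {c=-15, d=11}
  after event 11 (t=68: INC a by 12): {a=12, c=-15, d=11}

Answer: {a=12, c=-15, d=11}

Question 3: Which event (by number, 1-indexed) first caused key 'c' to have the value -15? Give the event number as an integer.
Looking for first event where c becomes -15:
  event 10: c (absent) -> -15  <-- first match

Answer: 10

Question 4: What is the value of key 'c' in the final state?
Answer: -15

Derivation:
Track key 'c' through all 11 events:
  event 1 (t=3: INC a by 1): c unchanged
  event 2 (t=10: SET a = 2): c unchanged
  event 3 (t=13: DEC a by 10): c unchanged
  event 4 (t=20: DEL b): c unchanged
  event 5 (t=27: DEL a): c unchanged
  event 6 (t=37: DEL c): c (absent) -> (absent)
  event 7 (t=39: DEL d): c unchanged
  event 8 (t=47: DEL c): c (absent) -> (absent)
  event 9 (t=52: INC d by 11): c unchanged
  event 10 (t=59: SET c = -15): c (absent) -> -15
  event 11 (t=68: INC a by 12): c unchanged
Final: c = -15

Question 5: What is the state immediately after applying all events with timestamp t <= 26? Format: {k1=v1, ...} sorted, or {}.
Answer: {a=-8}

Derivation:
Apply events with t <= 26 (4 events):
  after event 1 (t=3: INC a by 1): {a=1}
  after event 2 (t=10: SET a = 2): {a=2}
  after event 3 (t=13: DEC a by 10): {a=-8}
  after event 4 (t=20: DEL b): {a=-8}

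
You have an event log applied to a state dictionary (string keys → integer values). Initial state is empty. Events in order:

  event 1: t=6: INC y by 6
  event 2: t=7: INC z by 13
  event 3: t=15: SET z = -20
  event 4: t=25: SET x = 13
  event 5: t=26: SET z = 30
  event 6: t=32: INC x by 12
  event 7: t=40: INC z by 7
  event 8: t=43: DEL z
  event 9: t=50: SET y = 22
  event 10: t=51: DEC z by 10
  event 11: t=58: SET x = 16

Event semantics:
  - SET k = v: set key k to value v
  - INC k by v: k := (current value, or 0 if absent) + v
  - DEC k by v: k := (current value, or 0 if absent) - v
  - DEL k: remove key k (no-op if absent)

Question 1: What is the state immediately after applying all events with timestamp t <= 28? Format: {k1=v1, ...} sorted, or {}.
Answer: {x=13, y=6, z=30}

Derivation:
Apply events with t <= 28 (5 events):
  after event 1 (t=6: INC y by 6): {y=6}
  after event 2 (t=7: INC z by 13): {y=6, z=13}
  after event 3 (t=15: SET z = -20): {y=6, z=-20}
  after event 4 (t=25: SET x = 13): {x=13, y=6, z=-20}
  after event 5 (t=26: SET z = 30): {x=13, y=6, z=30}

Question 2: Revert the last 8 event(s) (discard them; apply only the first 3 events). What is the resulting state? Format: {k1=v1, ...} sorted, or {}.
Keep first 3 events (discard last 8):
  after event 1 (t=6: INC y by 6): {y=6}
  after event 2 (t=7: INC z by 13): {y=6, z=13}
  after event 3 (t=15: SET z = -20): {y=6, z=-20}

Answer: {y=6, z=-20}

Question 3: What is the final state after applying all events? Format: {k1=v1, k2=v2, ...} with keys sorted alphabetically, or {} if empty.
  after event 1 (t=6: INC y by 6): {y=6}
  after event 2 (t=7: INC z by 13): {y=6, z=13}
  after event 3 (t=15: SET z = -20): {y=6, z=-20}
  after event 4 (t=25: SET x = 13): {x=13, y=6, z=-20}
  after event 5 (t=26: SET z = 30): {x=13, y=6, z=30}
  after event 6 (t=32: INC x by 12): {x=25, y=6, z=30}
  after event 7 (t=40: INC z by 7): {x=25, y=6, z=37}
  after event 8 (t=43: DEL z): {x=25, y=6}
  after event 9 (t=50: SET y = 22): {x=25, y=22}
  after event 10 (t=51: DEC z by 10): {x=25, y=22, z=-10}
  after event 11 (t=58: SET x = 16): {x=16, y=22, z=-10}

Answer: {x=16, y=22, z=-10}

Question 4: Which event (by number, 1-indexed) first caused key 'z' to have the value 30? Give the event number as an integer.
Answer: 5

Derivation:
Looking for first event where z becomes 30:
  event 2: z = 13
  event 3: z = -20
  event 4: z = -20
  event 5: z -20 -> 30  <-- first match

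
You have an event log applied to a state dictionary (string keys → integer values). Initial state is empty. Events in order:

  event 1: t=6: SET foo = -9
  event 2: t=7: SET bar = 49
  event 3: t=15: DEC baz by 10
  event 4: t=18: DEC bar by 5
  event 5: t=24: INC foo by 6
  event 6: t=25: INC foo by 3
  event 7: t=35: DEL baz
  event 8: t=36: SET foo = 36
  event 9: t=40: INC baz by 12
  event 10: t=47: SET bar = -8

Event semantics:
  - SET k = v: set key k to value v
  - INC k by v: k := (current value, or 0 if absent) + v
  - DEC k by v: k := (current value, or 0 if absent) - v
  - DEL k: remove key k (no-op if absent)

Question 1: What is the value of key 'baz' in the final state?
Answer: 12

Derivation:
Track key 'baz' through all 10 events:
  event 1 (t=6: SET foo = -9): baz unchanged
  event 2 (t=7: SET bar = 49): baz unchanged
  event 3 (t=15: DEC baz by 10): baz (absent) -> -10
  event 4 (t=18: DEC bar by 5): baz unchanged
  event 5 (t=24: INC foo by 6): baz unchanged
  event 6 (t=25: INC foo by 3): baz unchanged
  event 7 (t=35: DEL baz): baz -10 -> (absent)
  event 8 (t=36: SET foo = 36): baz unchanged
  event 9 (t=40: INC baz by 12): baz (absent) -> 12
  event 10 (t=47: SET bar = -8): baz unchanged
Final: baz = 12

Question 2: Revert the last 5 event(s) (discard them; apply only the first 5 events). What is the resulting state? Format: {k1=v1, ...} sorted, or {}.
Keep first 5 events (discard last 5):
  after event 1 (t=6: SET foo = -9): {foo=-9}
  after event 2 (t=7: SET bar = 49): {bar=49, foo=-9}
  after event 3 (t=15: DEC baz by 10): {bar=49, baz=-10, foo=-9}
  after event 4 (t=18: DEC bar by 5): {bar=44, baz=-10, foo=-9}
  after event 5 (t=24: INC foo by 6): {bar=44, baz=-10, foo=-3}

Answer: {bar=44, baz=-10, foo=-3}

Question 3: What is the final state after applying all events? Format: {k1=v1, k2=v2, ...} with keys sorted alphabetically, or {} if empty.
Answer: {bar=-8, baz=12, foo=36}

Derivation:
  after event 1 (t=6: SET foo = -9): {foo=-9}
  after event 2 (t=7: SET bar = 49): {bar=49, foo=-9}
  after event 3 (t=15: DEC baz by 10): {bar=49, baz=-10, foo=-9}
  after event 4 (t=18: DEC bar by 5): {bar=44, baz=-10, foo=-9}
  after event 5 (t=24: INC foo by 6): {bar=44, baz=-10, foo=-3}
  after event 6 (t=25: INC foo by 3): {bar=44, baz=-10, foo=0}
  after event 7 (t=35: DEL baz): {bar=44, foo=0}
  after event 8 (t=36: SET foo = 36): {bar=44, foo=36}
  after event 9 (t=40: INC baz by 12): {bar=44, baz=12, foo=36}
  after event 10 (t=47: SET bar = -8): {bar=-8, baz=12, foo=36}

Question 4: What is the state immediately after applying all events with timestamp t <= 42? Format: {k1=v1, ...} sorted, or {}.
Answer: {bar=44, baz=12, foo=36}

Derivation:
Apply events with t <= 42 (9 events):
  after event 1 (t=6: SET foo = -9): {foo=-9}
  after event 2 (t=7: SET bar = 49): {bar=49, foo=-9}
  after event 3 (t=15: DEC baz by 10): {bar=49, baz=-10, foo=-9}
  after event 4 (t=18: DEC bar by 5): {bar=44, baz=-10, foo=-9}
  after event 5 (t=24: INC foo by 6): {bar=44, baz=-10, foo=-3}
  after event 6 (t=25: INC foo by 3): {bar=44, baz=-10, foo=0}
  after event 7 (t=35: DEL baz): {bar=44, foo=0}
  after event 8 (t=36: SET foo = 36): {bar=44, foo=36}
  after event 9 (t=40: INC baz by 12): {bar=44, baz=12, foo=36}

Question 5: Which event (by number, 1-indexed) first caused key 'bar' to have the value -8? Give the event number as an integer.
Answer: 10

Derivation:
Looking for first event where bar becomes -8:
  event 2: bar = 49
  event 3: bar = 49
  event 4: bar = 44
  event 5: bar = 44
  event 6: bar = 44
  event 7: bar = 44
  event 8: bar = 44
  event 9: bar = 44
  event 10: bar 44 -> -8  <-- first match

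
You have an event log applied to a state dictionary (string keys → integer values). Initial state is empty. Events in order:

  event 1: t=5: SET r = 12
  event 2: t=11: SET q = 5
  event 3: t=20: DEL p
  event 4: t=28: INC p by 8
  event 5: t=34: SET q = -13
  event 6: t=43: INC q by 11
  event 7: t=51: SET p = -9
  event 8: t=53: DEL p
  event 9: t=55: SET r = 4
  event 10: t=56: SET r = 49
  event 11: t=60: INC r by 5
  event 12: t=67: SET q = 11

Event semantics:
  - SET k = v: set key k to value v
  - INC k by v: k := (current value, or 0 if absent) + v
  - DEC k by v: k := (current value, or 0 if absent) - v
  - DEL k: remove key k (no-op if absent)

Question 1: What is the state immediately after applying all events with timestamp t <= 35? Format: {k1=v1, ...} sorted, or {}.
Apply events with t <= 35 (5 events):
  after event 1 (t=5: SET r = 12): {r=12}
  after event 2 (t=11: SET q = 5): {q=5, r=12}
  after event 3 (t=20: DEL p): {q=5, r=12}
  after event 4 (t=28: INC p by 8): {p=8, q=5, r=12}
  after event 5 (t=34: SET q = -13): {p=8, q=-13, r=12}

Answer: {p=8, q=-13, r=12}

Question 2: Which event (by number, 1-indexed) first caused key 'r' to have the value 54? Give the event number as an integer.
Answer: 11

Derivation:
Looking for first event where r becomes 54:
  event 1: r = 12
  event 2: r = 12
  event 3: r = 12
  event 4: r = 12
  event 5: r = 12
  event 6: r = 12
  event 7: r = 12
  event 8: r = 12
  event 9: r = 4
  event 10: r = 49
  event 11: r 49 -> 54  <-- first match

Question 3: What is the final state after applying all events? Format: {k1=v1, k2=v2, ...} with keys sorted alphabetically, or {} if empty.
Answer: {q=11, r=54}

Derivation:
  after event 1 (t=5: SET r = 12): {r=12}
  after event 2 (t=11: SET q = 5): {q=5, r=12}
  after event 3 (t=20: DEL p): {q=5, r=12}
  after event 4 (t=28: INC p by 8): {p=8, q=5, r=12}
  after event 5 (t=34: SET q = -13): {p=8, q=-13, r=12}
  after event 6 (t=43: INC q by 11): {p=8, q=-2, r=12}
  after event 7 (t=51: SET p = -9): {p=-9, q=-2, r=12}
  after event 8 (t=53: DEL p): {q=-2, r=12}
  after event 9 (t=55: SET r = 4): {q=-2, r=4}
  after event 10 (t=56: SET r = 49): {q=-2, r=49}
  after event 11 (t=60: INC r by 5): {q=-2, r=54}
  after event 12 (t=67: SET q = 11): {q=11, r=54}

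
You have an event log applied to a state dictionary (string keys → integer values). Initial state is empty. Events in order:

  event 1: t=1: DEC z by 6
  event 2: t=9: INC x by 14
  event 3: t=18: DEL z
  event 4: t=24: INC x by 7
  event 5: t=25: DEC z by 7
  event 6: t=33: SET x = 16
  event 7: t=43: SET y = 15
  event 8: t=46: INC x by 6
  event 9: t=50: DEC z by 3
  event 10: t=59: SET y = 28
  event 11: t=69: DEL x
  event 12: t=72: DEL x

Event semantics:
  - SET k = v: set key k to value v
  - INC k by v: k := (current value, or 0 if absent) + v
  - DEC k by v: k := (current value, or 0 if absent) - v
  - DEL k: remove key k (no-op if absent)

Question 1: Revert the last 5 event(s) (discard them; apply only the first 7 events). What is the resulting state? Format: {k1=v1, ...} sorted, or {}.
Keep first 7 events (discard last 5):
  after event 1 (t=1: DEC z by 6): {z=-6}
  after event 2 (t=9: INC x by 14): {x=14, z=-6}
  after event 3 (t=18: DEL z): {x=14}
  after event 4 (t=24: INC x by 7): {x=21}
  after event 5 (t=25: DEC z by 7): {x=21, z=-7}
  after event 6 (t=33: SET x = 16): {x=16, z=-7}
  after event 7 (t=43: SET y = 15): {x=16, y=15, z=-7}

Answer: {x=16, y=15, z=-7}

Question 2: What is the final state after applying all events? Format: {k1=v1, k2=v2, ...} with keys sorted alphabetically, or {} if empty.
Answer: {y=28, z=-10}

Derivation:
  after event 1 (t=1: DEC z by 6): {z=-6}
  after event 2 (t=9: INC x by 14): {x=14, z=-6}
  after event 3 (t=18: DEL z): {x=14}
  after event 4 (t=24: INC x by 7): {x=21}
  after event 5 (t=25: DEC z by 7): {x=21, z=-7}
  after event 6 (t=33: SET x = 16): {x=16, z=-7}
  after event 7 (t=43: SET y = 15): {x=16, y=15, z=-7}
  after event 8 (t=46: INC x by 6): {x=22, y=15, z=-7}
  after event 9 (t=50: DEC z by 3): {x=22, y=15, z=-10}
  after event 10 (t=59: SET y = 28): {x=22, y=28, z=-10}
  after event 11 (t=69: DEL x): {y=28, z=-10}
  after event 12 (t=72: DEL x): {y=28, z=-10}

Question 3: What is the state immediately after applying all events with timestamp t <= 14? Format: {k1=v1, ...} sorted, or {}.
Answer: {x=14, z=-6}

Derivation:
Apply events with t <= 14 (2 events):
  after event 1 (t=1: DEC z by 6): {z=-6}
  after event 2 (t=9: INC x by 14): {x=14, z=-6}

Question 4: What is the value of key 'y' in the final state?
Answer: 28

Derivation:
Track key 'y' through all 12 events:
  event 1 (t=1: DEC z by 6): y unchanged
  event 2 (t=9: INC x by 14): y unchanged
  event 3 (t=18: DEL z): y unchanged
  event 4 (t=24: INC x by 7): y unchanged
  event 5 (t=25: DEC z by 7): y unchanged
  event 6 (t=33: SET x = 16): y unchanged
  event 7 (t=43: SET y = 15): y (absent) -> 15
  event 8 (t=46: INC x by 6): y unchanged
  event 9 (t=50: DEC z by 3): y unchanged
  event 10 (t=59: SET y = 28): y 15 -> 28
  event 11 (t=69: DEL x): y unchanged
  event 12 (t=72: DEL x): y unchanged
Final: y = 28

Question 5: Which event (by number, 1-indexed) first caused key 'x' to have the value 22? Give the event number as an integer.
Looking for first event where x becomes 22:
  event 2: x = 14
  event 3: x = 14
  event 4: x = 21
  event 5: x = 21
  event 6: x = 16
  event 7: x = 16
  event 8: x 16 -> 22  <-- first match

Answer: 8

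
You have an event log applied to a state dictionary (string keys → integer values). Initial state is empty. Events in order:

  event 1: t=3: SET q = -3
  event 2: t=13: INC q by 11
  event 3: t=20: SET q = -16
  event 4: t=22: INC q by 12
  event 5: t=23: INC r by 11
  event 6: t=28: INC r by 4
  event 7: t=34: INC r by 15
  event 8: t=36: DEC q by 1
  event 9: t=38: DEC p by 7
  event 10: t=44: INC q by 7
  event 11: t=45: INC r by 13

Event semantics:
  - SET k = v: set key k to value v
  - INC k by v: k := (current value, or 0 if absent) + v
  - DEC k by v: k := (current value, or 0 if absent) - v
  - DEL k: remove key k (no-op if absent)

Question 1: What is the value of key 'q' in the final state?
Track key 'q' through all 11 events:
  event 1 (t=3: SET q = -3): q (absent) -> -3
  event 2 (t=13: INC q by 11): q -3 -> 8
  event 3 (t=20: SET q = -16): q 8 -> -16
  event 4 (t=22: INC q by 12): q -16 -> -4
  event 5 (t=23: INC r by 11): q unchanged
  event 6 (t=28: INC r by 4): q unchanged
  event 7 (t=34: INC r by 15): q unchanged
  event 8 (t=36: DEC q by 1): q -4 -> -5
  event 9 (t=38: DEC p by 7): q unchanged
  event 10 (t=44: INC q by 7): q -5 -> 2
  event 11 (t=45: INC r by 13): q unchanged
Final: q = 2

Answer: 2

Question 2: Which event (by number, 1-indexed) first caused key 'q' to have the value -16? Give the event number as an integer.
Answer: 3

Derivation:
Looking for first event where q becomes -16:
  event 1: q = -3
  event 2: q = 8
  event 3: q 8 -> -16  <-- first match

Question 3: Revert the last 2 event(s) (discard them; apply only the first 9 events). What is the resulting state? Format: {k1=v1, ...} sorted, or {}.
Keep first 9 events (discard last 2):
  after event 1 (t=3: SET q = -3): {q=-3}
  after event 2 (t=13: INC q by 11): {q=8}
  after event 3 (t=20: SET q = -16): {q=-16}
  after event 4 (t=22: INC q by 12): {q=-4}
  after event 5 (t=23: INC r by 11): {q=-4, r=11}
  after event 6 (t=28: INC r by 4): {q=-4, r=15}
  after event 7 (t=34: INC r by 15): {q=-4, r=30}
  after event 8 (t=36: DEC q by 1): {q=-5, r=30}
  after event 9 (t=38: DEC p by 7): {p=-7, q=-5, r=30}

Answer: {p=-7, q=-5, r=30}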